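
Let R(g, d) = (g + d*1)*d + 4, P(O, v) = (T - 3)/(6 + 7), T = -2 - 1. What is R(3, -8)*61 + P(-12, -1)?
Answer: 34886/13 ≈ 2683.5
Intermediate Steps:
T = -3
P(O, v) = -6/13 (P(O, v) = (-3 - 3)/(6 + 7) = -6/13)
R(g, d) = 4 + d*(d + g) (R(g, d) = (g + d)*d + 4 = (d + g)*d + 4 = d*(d + g) + 4 = 4 + d*(d + g))
R(3, -8)*61 + P(-12, -1) = (4 + (-8)² - 8*3)*61 - 6/13 = (4 + 64 - 24)*61 - 6/13 = 44*61 - 6/13 = 2684 - 6/13 = 34886/13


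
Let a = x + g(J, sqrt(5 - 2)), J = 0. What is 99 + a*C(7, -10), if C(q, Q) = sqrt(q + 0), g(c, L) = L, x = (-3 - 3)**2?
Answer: 99 + sqrt(7)*(36 + sqrt(3)) ≈ 198.83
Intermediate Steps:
x = 36 (x = (-6)**2 = 36)
C(q, Q) = sqrt(q)
a = 36 + sqrt(3) (a = 36 + sqrt(5 - 2) = 36 + sqrt(3) ≈ 37.732)
99 + a*C(7, -10) = 99 + (36 + sqrt(3))*sqrt(7) = 99 + sqrt(7)*(36 + sqrt(3))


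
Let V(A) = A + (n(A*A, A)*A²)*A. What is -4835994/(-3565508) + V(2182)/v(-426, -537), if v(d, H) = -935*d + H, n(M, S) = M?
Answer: 88178996233717096723637/709131406842 ≈ 1.2435e+11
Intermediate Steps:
v(d, H) = H - 935*d
V(A) = A + A⁵ (V(A) = A + ((A*A)*A²)*A = A + (A²*A²)*A = A + A⁴*A = A + A⁵)
-4835994/(-3565508) + V(2182)/v(-426, -537) = -4835994/(-3565508) + (2182 + 2182⁵)/(-537 - 935*(-426)) = -4835994*(-1/3565508) + (2182 + 49462234404046432)/(-537 + 398310) = 2417997/1782754 + 49462234404048614/397773 = 88178996233717096723637/709131406842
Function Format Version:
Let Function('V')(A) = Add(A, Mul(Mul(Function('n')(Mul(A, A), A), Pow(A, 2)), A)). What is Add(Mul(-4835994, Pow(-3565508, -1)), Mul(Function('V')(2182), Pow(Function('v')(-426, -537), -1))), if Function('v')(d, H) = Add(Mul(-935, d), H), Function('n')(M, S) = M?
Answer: Rational(88178996233717096723637, 709131406842) ≈ 1.2435e+11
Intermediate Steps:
Function('v')(d, H) = Add(H, Mul(-935, d))
Function('V')(A) = Add(A, Pow(A, 5)) (Function('V')(A) = Add(A, Mul(Mul(Mul(A, A), Pow(A, 2)), A)) = Add(A, Mul(Mul(Pow(A, 2), Pow(A, 2)), A)) = Add(A, Mul(Pow(A, 4), A)) = Add(A, Pow(A, 5)))
Add(Mul(-4835994, Pow(-3565508, -1)), Mul(Function('V')(2182), Pow(Function('v')(-426, -537), -1))) = Add(Mul(-4835994, Pow(-3565508, -1)), Mul(Add(2182, Pow(2182, 5)), Pow(Add(-537, Mul(-935, -426)), -1))) = Add(Mul(-4835994, Rational(-1, 3565508)), Mul(Add(2182, 49462234404046432), Pow(Add(-537, 398310), -1))) = Add(Rational(2417997, 1782754), Mul(49462234404048614, Pow(397773, -1))) = Add(Rational(2417997, 1782754), Mul(49462234404048614, Rational(1, 397773))) = Add(Rational(2417997, 1782754), Rational(49462234404048614, 397773)) = Rational(88178996233717096723637, 709131406842)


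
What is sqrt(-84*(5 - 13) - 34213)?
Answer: I*sqrt(33541) ≈ 183.14*I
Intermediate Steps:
sqrt(-84*(5 - 13) - 34213) = sqrt(-84*(-8) - 34213) = sqrt(-7*(-96) - 34213) = sqrt(672 - 34213) = sqrt(-33541) = I*sqrt(33541)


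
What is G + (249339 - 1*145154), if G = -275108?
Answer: -170923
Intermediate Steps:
G + (249339 - 1*145154) = -275108 + (249339 - 1*145154) = -275108 + (249339 - 145154) = -275108 + 104185 = -170923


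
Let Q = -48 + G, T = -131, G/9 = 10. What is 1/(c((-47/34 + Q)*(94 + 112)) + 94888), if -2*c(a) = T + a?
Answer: 17/1543088 ≈ 1.1017e-5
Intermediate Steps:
G = 90 (G = 9*10 = 90)
Q = 42 (Q = -48 + 90 = 42)
c(a) = 131/2 - a/2 (c(a) = -(-131 + a)/2 = 131/2 - a/2)
1/(c((-47/34 + Q)*(94 + 112)) + 94888) = 1/((131/2 - (-47/34 + 42)*(94 + 112)/2) + 94888) = 1/((131/2 - (-47*1/34 + 42)*206/2) + 94888) = 1/((131/2 - (-47/34 + 42)*206/2) + 94888) = 1/((131/2 - 1381*206/68) + 94888) = 1/((131/2 - ½*142243/17) + 94888) = 1/((131/2 - 142243/34) + 94888) = 1/(-70008/17 + 94888) = 1/(1543088/17) = 17/1543088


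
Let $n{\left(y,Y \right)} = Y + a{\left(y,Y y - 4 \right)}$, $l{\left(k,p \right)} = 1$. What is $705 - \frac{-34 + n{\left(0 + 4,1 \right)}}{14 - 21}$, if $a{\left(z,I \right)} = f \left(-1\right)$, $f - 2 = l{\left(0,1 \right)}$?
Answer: $\frac{4899}{7} \approx 699.86$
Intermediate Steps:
$f = 3$ ($f = 2 + 1 = 3$)
$a{\left(z,I \right)} = -3$ ($a{\left(z,I \right)} = 3 \left(-1\right) = -3$)
$n{\left(y,Y \right)} = -3 + Y$ ($n{\left(y,Y \right)} = Y - 3 = -3 + Y$)
$705 - \frac{-34 + n{\left(0 + 4,1 \right)}}{14 - 21} = 705 - \frac{-34 + \left(-3 + 1\right)}{14 - 21} = 705 - \frac{-34 - 2}{-7} = 705 - \left(- \frac{1}{7}\right) \left(-36\right) = 705 - \frac{36}{7} = \frac{4899}{7}$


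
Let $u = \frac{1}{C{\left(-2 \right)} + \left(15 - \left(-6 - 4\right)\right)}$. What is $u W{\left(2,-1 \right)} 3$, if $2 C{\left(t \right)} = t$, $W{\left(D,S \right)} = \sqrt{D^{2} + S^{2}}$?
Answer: $\frac{\sqrt{5}}{8} \approx 0.27951$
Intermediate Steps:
$C{\left(t \right)} = \frac{t}{2}$
$u = \frac{1}{24}$ ($u = \frac{1}{\frac{1}{2} \left(-2\right) + \left(15 - \left(-6 - 4\right)\right)} = \frac{1}{-1 + \left(15 - -10\right)} = \frac{1}{-1 + \left(15 + 10\right)} = \frac{1}{-1 + 25} = \frac{1}{24} \approx 0.041667$)
$u W{\left(2,-1 \right)} 3 = \frac{\sqrt{2^{2} + \left(-1\right)^{2}}}{24} \cdot 3 = \frac{\sqrt{4 + 1}}{24} \cdot 3 = \frac{\sqrt{5}}{24} \cdot 3 = \frac{\sqrt{5}}{8}$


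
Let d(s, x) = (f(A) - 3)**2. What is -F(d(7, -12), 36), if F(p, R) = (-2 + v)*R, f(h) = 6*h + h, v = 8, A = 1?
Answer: -216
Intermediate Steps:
f(h) = 7*h
d(s, x) = 16 (d(s, x) = (7*1 - 3)**2 = (7 - 3)**2 = 4**2 = 16)
F(p, R) = 6*R (F(p, R) = (-2 + 8)*R = 6*R)
-F(d(7, -12), 36) = -6*36 = -1*216 = -216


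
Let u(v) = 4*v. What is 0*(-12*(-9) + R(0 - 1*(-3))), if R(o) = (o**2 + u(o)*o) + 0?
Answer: 0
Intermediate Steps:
R(o) = 5*o**2 (R(o) = (o**2 + (4*o)*o) + 0 = (o**2 + 4*o**2) + 0 = 5*o**2 + 0 = 5*o**2)
0*(-12*(-9) + R(0 - 1*(-3))) = 0*(-12*(-9) + 5*(0 - 1*(-3))**2) = 0*(108 + 5*(0 + 3)**2) = 0*(108 + 5*3**2) = 0*(108 + 5*9) = 0*(108 + 45) = 0*153 = 0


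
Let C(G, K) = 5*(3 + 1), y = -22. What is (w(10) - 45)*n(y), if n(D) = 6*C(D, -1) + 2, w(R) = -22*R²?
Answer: -273890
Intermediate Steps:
C(G, K) = 20 (C(G, K) = 5*4 = 20)
n(D) = 122 (n(D) = 6*20 + 2 = 120 + 2 = 122)
(w(10) - 45)*n(y) = (-22*10² - 45)*122 = (-22*100 - 45)*122 = (-2200 - 45)*122 = -2245*122 = -273890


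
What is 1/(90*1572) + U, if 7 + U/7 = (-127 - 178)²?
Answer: 92121306481/141480 ≈ 6.5113e+5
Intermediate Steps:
U = 651126 (U = -49 + 7*(-127 - 178)² = -49 + 7*(-305)² = -49 + 7*93025 = -49 + 651175 = 651126)
1/(90*1572) + U = 1/(90*1572) + 651126 = 1/141480 + 651126 = 92121306481/141480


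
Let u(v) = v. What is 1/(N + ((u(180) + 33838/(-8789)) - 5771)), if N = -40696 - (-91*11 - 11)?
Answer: -8789/397955813 ≈ -2.2085e-5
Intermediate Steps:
N = -39684 (N = -40696 - (-1001 - 11) = -40696 - 1*(-1012) = -40696 + 1012 = -39684)
1/(N + ((u(180) + 33838/(-8789)) - 5771)) = 1/(-39684 + ((180 + 33838/(-8789)) - 5771)) = 1/(-39684 + ((180 + 33838*(-1/8789)) - 5771)) = 1/(-39684 + ((180 - 33838/8789) - 5771)) = 1/(-39684 + (1548182/8789 - 5771)) = 1/(-39684 - 49173137/8789) = 1/(-397955813/8789) = -8789/397955813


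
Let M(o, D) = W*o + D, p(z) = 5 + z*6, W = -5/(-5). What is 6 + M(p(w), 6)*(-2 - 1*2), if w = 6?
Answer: -182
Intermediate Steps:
W = 1 (W = -5*(-⅕) = 1)
p(z) = 5 + 6*z
M(o, D) = D + o (M(o, D) = 1*o + D = o + D = D + o)
6 + M(p(w), 6)*(-2 - 1*2) = 6 + (6 + (5 + 6*6))*(-2 - 1*2) = 6 + (6 + (5 + 36))*(-2 - 2) = 6 + (6 + 41)*(-4) = 6 + 47*(-4) = 6 - 188 = -182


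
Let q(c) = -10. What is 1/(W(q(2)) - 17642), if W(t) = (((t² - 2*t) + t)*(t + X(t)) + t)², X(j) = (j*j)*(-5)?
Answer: 1/3148314458 ≈ 3.1763e-10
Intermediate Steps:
X(j) = -5*j² (X(j) = j²*(-5) = -5*j²)
W(t) = (t + (t - 5*t²)*(t² - t))² (W(t) = (((t² - 2*t) + t)*(t - 5*t²) + t)² = ((t² - t)*(t - 5*t²) + t)² = ((t - 5*t²)*(t² - t) + t)² = (t + (t - 5*t²)*(t² - t))²)
1/(W(q(2)) - 17642) = 1/((-10)²*(1 - 1*(-10) - 5*(-10)³ + 6*(-10)²)² - 17642) = 1/(100*(1 + 10 - 5*(-1000) + 6*100)² - 17642) = 1/(100*(1 + 10 + 5000 + 600)² - 17642) = 1/(100*5611² - 17642) = 1/(100*31483321 - 17642) = 1/(3148332100 - 17642) = 1/3148314458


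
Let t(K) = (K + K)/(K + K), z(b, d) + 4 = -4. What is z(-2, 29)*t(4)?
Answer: -8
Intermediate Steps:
z(b, d) = -8 (z(b, d) = -4 - 4 = -8)
t(K) = 1 (t(K) = (2*K)/((2*K)) = (2*K)*(1/(2*K)) = 1)
z(-2, 29)*t(4) = -8*1 = -8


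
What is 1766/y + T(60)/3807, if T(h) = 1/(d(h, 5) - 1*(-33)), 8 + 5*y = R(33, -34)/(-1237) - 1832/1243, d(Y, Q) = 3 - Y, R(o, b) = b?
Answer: -4594432668347/4915141560 ≈ -934.75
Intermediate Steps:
y = -2904930/1537591 (y = -8/5 + (-34/(-1237) - 1832/1243)/5 = -8/5 + (-34*(-1/1237) - 1832*1/1243)/5 = -8/5 + (34/1237 - 1832/1243)/5 = -8/5 + (⅕)*(-2223922/1537591) = -8/5 - 2223922/7687955 = -2904930/1537591 ≈ -1.8893)
T(h) = 1/(36 - h) (T(h) = 1/((3 - h) - 1*(-33)) = 1/((3 - h) + 33) = 1/(36 - h))
1766/y + T(60)/3807 = 1766/(-2904930/1537591) - 1/(-36 + 60)/3807 = 1766*(-1537591/2904930) - 1/24*(1/3807) = -1357692853/1452465 - 1*1/24*(1/3807) = -1357692853/1452465 - 1/24*1/3807 = -1357692853/1452465 - 1/91368 = -4594432668347/4915141560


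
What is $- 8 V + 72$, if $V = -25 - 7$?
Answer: $328$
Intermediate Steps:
$V = -32$ ($V = -25 - 7 = -32$)
$- 8 V + 72 = \left(-8\right) \left(-32\right) + 72 = 256 + 72 = 328$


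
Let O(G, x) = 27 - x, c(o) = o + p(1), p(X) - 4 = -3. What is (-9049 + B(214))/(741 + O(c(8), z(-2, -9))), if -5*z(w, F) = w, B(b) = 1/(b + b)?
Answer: -19364855/1642664 ≈ -11.789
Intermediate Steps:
p(X) = 1 (p(X) = 4 - 3 = 1)
B(b) = 1/(2*b)
z(w, F) = -w/5
c(o) = 1 + o (c(o) = o + 1 = 1 + o)
(-9049 + B(214))/(741 + O(c(8), z(-2, -9))) = (-9049 + (1/2)/214)/(741 + (27 - (-1)*(-2)/5)) = (-9049 + (1/2)*(1/214))/(741 + (27 - 1*2/5)) = (-9049 + 1/428)/(741 + (27 - 2/5)) = -3872971/(428*(741 + 133/5)) = -3872971/(428*3838/5) = -3872971/428*5/3838 = -19364855/1642664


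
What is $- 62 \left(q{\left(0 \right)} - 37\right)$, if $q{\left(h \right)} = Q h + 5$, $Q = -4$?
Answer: $1984$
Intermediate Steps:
$q{\left(h \right)} = 5 - 4 h$ ($q{\left(h \right)} = - 4 h + 5 = 5 - 4 h$)
$- 62 \left(q{\left(0 \right)} - 37\right) = - 62 \left(\left(5 - 0\right) - 37\right) = - 62 \left(\left(5 + 0\right) - 37\right) = - 62 \left(5 - 37\right) = \left(-62\right) \left(-32\right) = 1984$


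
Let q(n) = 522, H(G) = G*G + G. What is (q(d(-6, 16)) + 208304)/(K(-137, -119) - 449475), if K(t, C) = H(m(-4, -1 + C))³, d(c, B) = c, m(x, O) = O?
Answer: 208826/2911954302525 ≈ 7.1713e-8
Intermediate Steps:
H(G) = G + G² (H(G) = G² + G = G + G²)
K(t, C) = C³*(-1 + C)³ (K(t, C) = ((-1 + C)*(1 + (-1 + C)))³ = ((-1 + C)*C)³ = (C*(-1 + C))³ = C³*(-1 + C)³)
(q(d(-6, 16)) + 208304)/(K(-137, -119) - 449475) = (522 + 208304)/((-119)³*(-1 - 119)³ - 449475) = 208826/(-1685159*(-120)³ - 449475) = 208826/(-1685159*(-1728000) - 449475) = 208826/(2911954752000 - 449475) = 208826/2911954302525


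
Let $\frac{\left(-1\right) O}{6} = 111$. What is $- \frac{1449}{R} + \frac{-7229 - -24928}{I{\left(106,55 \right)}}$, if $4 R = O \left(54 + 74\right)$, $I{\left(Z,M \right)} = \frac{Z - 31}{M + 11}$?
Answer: $\frac{922051129}{59200} \approx 15575.0$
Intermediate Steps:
$I{\left(Z,M \right)} = \frac{-31 + Z}{11 + M}$
$O = -666$ ($O = \left(-6\right) 111 = -666$)
$R = -21312$ ($R = \frac{\left(-666\right) \left(54 + 74\right)}{4} = \frac{\left(-666\right) 128}{4} = \frac{1}{4} \left(-85248\right) = -21312$)
$- \frac{1449}{R} + \frac{-7229 - -24928}{I{\left(106,55 \right)}} = - \frac{1449}{-21312} + \frac{-7229 - -24928}{\frac{1}{11 + 55} \left(-31 + 106\right)} = \left(-1449\right) \left(- \frac{1}{21312}\right) + \frac{-7229 + 24928}{\frac{1}{66} \cdot 75} = \frac{161}{2368} + \frac{17699}{\frac{1}{66} \cdot 75} = \frac{161}{2368} + \frac{17699}{\frac{25}{22}} = \frac{161}{2368} + 17699 \cdot \frac{22}{25} = \frac{161}{2368} + \frac{389378}{25} = \frac{922051129}{59200}$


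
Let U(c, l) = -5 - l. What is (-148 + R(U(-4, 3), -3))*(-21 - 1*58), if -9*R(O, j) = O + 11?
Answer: 35155/3 ≈ 11718.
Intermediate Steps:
R(O, j) = -11/9 - O/9 (R(O, j) = -(O + 11)/9 = -(11 + O)/9 = -11/9 - O/9)
(-148 + R(U(-4, 3), -3))*(-21 - 1*58) = (-148 + (-11/9 - (-5 - 1*3)/9))*(-21 - 1*58) = (-148 + (-11/9 - (-5 - 3)/9))*(-21 - 58) = (-148 + (-11/9 - ⅑*(-8)))*(-79) = (-148 + (-11/9 + 8/9))*(-79) = (-148 - ⅓)*(-79) = -445/3*(-79) = 35155/3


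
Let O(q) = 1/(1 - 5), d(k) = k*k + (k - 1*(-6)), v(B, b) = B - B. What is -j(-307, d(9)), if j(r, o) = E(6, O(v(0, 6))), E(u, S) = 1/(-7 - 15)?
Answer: 1/22 ≈ 0.045455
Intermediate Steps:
v(B, b) = 0
d(k) = 6 + k + k² (d(k) = k² + (k + 6) = k² + (6 + k) = 6 + k + k²)
O(q) = -¼ (O(q) = 1/(-4) = -¼)
E(u, S) = -1/22 (E(u, S) = 1/(-22) = -1/22)
j(r, o) = -1/22
-j(-307, d(9)) = -1*(-1/22) = 1/22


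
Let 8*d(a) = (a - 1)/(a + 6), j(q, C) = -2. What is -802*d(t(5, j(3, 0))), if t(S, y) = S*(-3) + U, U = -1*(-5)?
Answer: -4411/16 ≈ -275.69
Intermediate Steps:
U = 5
t(S, y) = 5 - 3*S (t(S, y) = S*(-3) + 5 = -3*S + 5 = 5 - 3*S)
d(a) = (-1 + a)/(8*(6 + a)) (d(a) = ((a - 1)/(a + 6))/8 = ((-1 + a)/(6 + a))/8 = (-1 + a)/(8*(6 + a)))
-802*d(t(5, j(3, 0))) = -401*(-1 + (5 - 3*5))/(4*(6 + (5 - 3*5))) = -401*(-1 + (5 - 15))/(4*(6 + (5 - 15))) = -401*(-1 - 10)/(4*(6 - 10)) = -401*(-11)/(4*(-4)) = -401*(-1)*(-11)/(4*4) = -802*11/32 = -4411/16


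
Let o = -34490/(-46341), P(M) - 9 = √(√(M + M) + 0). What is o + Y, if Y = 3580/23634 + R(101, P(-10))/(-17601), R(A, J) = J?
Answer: 106527055387/118993971837 - (-5)^(¼)*√2/17601 ≈ 0.89515 - 8.4958e-5*I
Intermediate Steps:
P(M) = 9 + 2^(¼)*M^(¼) (P(M) = 9 + √(√(M + M) + 0) = 9 + √(√(2*M) + 0) = 9 + √(√2*√M + 0) = 9 + √(√2*√M) = 9 + 2^(¼)*M^(¼))
Y = 10466479/69330339 - (-5)^(¼)*√2/17601 (Y = 3580/23634 + (9 + 2^(¼)*(-10)^(¼))/(-17601) = 3580*(1/23634) + (9 + (-5)^(¼)*√2)*(-1/17601) = 1790/11817 + (-3/5867 - (-5)^(¼)*√2/17601) = 10466479/69330339 - (-5)^(¼)*√2/17601 ≈ 0.15088 - 8.4958e-5*I)
o = 34490/46341 (o = -34490*(-1/46341) = 34490/46341 ≈ 0.74427)
o + Y = 34490/46341 + (10466479/69330339 - (-5)^(¼)*√2/17601) = 106527055387/118993971837 - (-5)^(¼)*√2/17601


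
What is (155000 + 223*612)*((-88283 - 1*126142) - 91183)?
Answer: -89077397408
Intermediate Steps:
(155000 + 223*612)*((-88283 - 1*126142) - 91183) = (155000 + 136476)*((-88283 - 126142) - 91183) = 291476*(-214425 - 91183) = 291476*(-305608) = -89077397408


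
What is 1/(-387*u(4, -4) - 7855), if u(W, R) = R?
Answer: -1/6307 ≈ -0.00015855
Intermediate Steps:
1/(-387*u(4, -4) - 7855) = 1/(-387*(-4) - 7855) = 1/(1548 - 7855) = 1/(-6307) = -1/6307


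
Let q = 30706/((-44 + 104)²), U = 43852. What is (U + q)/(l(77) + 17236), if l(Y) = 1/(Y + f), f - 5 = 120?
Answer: 7973844253/3133505700 ≈ 2.5447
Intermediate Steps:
f = 125 (f = 5 + 120 = 125)
l(Y) = 1/(125 + Y) (l(Y) = 1/(Y + 125) = 1/(125 + Y))
q = 15353/1800 (q = 30706/(60²) = 30706/3600 = 30706*(1/3600) = 15353/1800 ≈ 8.5294)
(U + q)/(l(77) + 17236) = (43852 + 15353/1800)/(1/(125 + 77) + 17236) = 78948953/(1800*(1/202 + 17236)) = 78948953/(1800*(3481673/202)) = (78948953/1800)*(202/3481673) = 7973844253/3133505700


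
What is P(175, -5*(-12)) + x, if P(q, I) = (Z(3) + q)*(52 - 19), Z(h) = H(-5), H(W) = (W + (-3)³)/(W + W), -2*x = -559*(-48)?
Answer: -37677/5 ≈ -7535.4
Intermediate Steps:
x = -13416 (x = -(-559)*(-48)/2 = -½*26832 = -13416)
H(W) = (-27 + W)/(2*W) (H(W) = (W - 27)/((2*W)) = (-27 + W)*(1/(2*W)) = (-27 + W)/(2*W))
Z(h) = 16/5 (Z(h) = (½)*(-27 - 5)/(-5) = (½)*(-⅕)*(-32) = 16/5)
P(q, I) = 528/5 + 33*q (P(q, I) = (16/5 + q)*(52 - 19) = (16/5 + q)*33 = 528/5 + 33*q)
P(175, -5*(-12)) + x = (528/5 + 33*175) - 13416 = (528/5 + 5775) - 13416 = 29403/5 - 13416 = -37677/5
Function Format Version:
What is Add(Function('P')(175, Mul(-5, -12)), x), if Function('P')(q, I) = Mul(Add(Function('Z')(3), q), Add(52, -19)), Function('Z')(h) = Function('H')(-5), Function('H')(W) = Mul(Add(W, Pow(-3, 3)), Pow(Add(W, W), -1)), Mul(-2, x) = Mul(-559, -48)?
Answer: Rational(-37677, 5) ≈ -7535.4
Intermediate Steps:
x = -13416 (x = Mul(Rational(-1, 2), Mul(-559, -48)) = Mul(Rational(-1, 2), 26832) = -13416)
Function('H')(W) = Mul(Rational(1, 2), Pow(W, -1), Add(-27, W)) (Function('H')(W) = Mul(Add(W, -27), Pow(Mul(2, W), -1)) = Mul(Add(-27, W), Mul(Rational(1, 2), Pow(W, -1))) = Mul(Rational(1, 2), Pow(W, -1), Add(-27, W)))
Function('Z')(h) = Rational(16, 5) (Function('Z')(h) = Mul(Rational(1, 2), Pow(-5, -1), Add(-27, -5)) = Mul(Rational(1, 2), Rational(-1, 5), -32) = Rational(16, 5))
Function('P')(q, I) = Add(Rational(528, 5), Mul(33, q)) (Function('P')(q, I) = Mul(Add(Rational(16, 5), q), Add(52, -19)) = Mul(Add(Rational(16, 5), q), 33) = Add(Rational(528, 5), Mul(33, q)))
Add(Function('P')(175, Mul(-5, -12)), x) = Add(Add(Rational(528, 5), Mul(33, 175)), -13416) = Add(Add(Rational(528, 5), 5775), -13416) = Add(Rational(29403, 5), -13416) = Rational(-37677, 5)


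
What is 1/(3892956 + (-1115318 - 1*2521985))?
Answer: 1/255653 ≈ 3.9116e-6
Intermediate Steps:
1/(3892956 + (-1115318 - 1*2521985)) = 1/(3892956 + (-1115318 - 2521985)) = 1/(3892956 - 3637303) = 1/255653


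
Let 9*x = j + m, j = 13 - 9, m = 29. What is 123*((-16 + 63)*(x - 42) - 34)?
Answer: -225787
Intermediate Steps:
j = 4
x = 11/3 (x = (4 + 29)/9 = (⅑)*33 = 11/3 ≈ 3.6667)
123*((-16 + 63)*(x - 42) - 34) = 123*((-16 + 63)*(11/3 - 42) - 34) = 123*(47*(-115/3) - 34) = 123*(-5405/3 - 34) = 123*(-5507/3) = -225787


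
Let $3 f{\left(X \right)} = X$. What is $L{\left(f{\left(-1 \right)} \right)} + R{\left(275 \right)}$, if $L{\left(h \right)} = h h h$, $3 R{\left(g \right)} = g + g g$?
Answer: $\frac{683099}{27} \approx 25300.0$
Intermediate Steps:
$f{\left(X \right)} = \frac{X}{3}$
$R{\left(g \right)} = \frac{g}{3} + \frac{g^{2}}{3}$ ($R{\left(g \right)} = \frac{g + g g}{3} = \frac{g + g^{2}}{3} = \frac{g}{3} + \frac{g^{2}}{3}$)
$L{\left(h \right)} = h^{3}$ ($L{\left(h \right)} = h h^{2} = h^{3}$)
$L{\left(f{\left(-1 \right)} \right)} + R{\left(275 \right)} = \left(\frac{1}{3} \left(-1\right)\right)^{3} + \frac{1}{3} \cdot 275 \left(1 + 275\right) = \left(- \frac{1}{3}\right)^{3} + \frac{1}{3} \cdot 275 \cdot 276 = - \frac{1}{27} + 25300 = \frac{683099}{27}$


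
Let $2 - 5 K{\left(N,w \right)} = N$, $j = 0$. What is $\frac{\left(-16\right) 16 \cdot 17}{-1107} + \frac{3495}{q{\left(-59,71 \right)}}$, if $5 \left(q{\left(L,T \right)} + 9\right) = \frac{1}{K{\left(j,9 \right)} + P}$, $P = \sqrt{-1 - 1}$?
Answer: $\frac{- 19148985 \sqrt{2} + 7663946 i}{1107 \left(- 17 i + 45 \sqrt{2}\right)} \approx -385.92 + 5.6956 i$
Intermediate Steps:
$K{\left(N,w \right)} = \frac{2}{5} - \frac{N}{5}$
$P = i \sqrt{2}$ ($P = \sqrt{-2} = i \sqrt{2} \approx 1.4142 i$)
$q{\left(L,T \right)} = -9 + \frac{1}{5 \left(\frac{2}{5} + i \sqrt{2}\right)}$ ($q{\left(L,T \right)} = -9 + \frac{1}{5 \left(\left(\frac{2}{5} - 0\right) + i \sqrt{2}\right)} = -9 + \frac{1}{5 \left(\left(\frac{2}{5} + 0\right) + i \sqrt{2}\right)} = -9 + \frac{1}{5 \left(\frac{2}{5} + i \sqrt{2}\right)}$)
$\frac{\left(-16\right) 16 \cdot 17}{-1107} + \frac{3495}{q{\left(-59,71 \right)}} = \frac{\left(-16\right) 16 \cdot 17}{-1107} + \frac{3495}{\frac{1}{- 2 i + 5 \sqrt{2}} \left(- 45 \sqrt{2} + 17 i\right)} = \left(-256\right) 17 \left(- \frac{1}{1107}\right) + 3495 \frac{- 2 i + 5 \sqrt{2}}{- 45 \sqrt{2} + 17 i} = \left(-4352\right) \left(- \frac{1}{1107}\right) + \frac{3495 \left(- 2 i + 5 \sqrt{2}\right)}{- 45 \sqrt{2} + 17 i} = \frac{4352}{1107} + \frac{3495 \left(- 2 i + 5 \sqrt{2}\right)}{- 45 \sqrt{2} + 17 i}$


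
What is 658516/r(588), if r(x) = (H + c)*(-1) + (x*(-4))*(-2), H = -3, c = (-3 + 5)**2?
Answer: 658516/4703 ≈ 140.02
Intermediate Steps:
c = 4 (c = 2**2 = 4)
r(x) = -1 + 8*x (r(x) = (-3 + 4)*(-1) + (x*(-4))*(-2) = 1*(-1) - 4*x*(-2) = -1 + 8*x)
658516/r(588) = 658516/(-1 + 8*588) = 658516/(-1 + 4704) = 658516/4703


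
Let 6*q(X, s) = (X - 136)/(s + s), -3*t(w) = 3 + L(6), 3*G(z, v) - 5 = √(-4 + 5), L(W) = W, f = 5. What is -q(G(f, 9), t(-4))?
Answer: -67/18 ≈ -3.7222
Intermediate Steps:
G(z, v) = 2 (G(z, v) = 5/3 + √(-4 + 5)/3 = 5/3 + √1/3 = 5/3 + (⅓)*1 = 5/3 + ⅓ = 2)
t(w) = -3 (t(w) = -(3 + 6)/3 = -⅓*9 = -3)
q(X, s) = (-136 + X)/(12*s) (q(X, s) = ((X - 136)/(s + s))/6 = ((-136 + X)/((2*s)))/6 = ((-136 + X)*(1/(2*s)))/6 = ((-136 + X)/(2*s))/6 = (-136 + X)/(12*s))
-q(G(f, 9), t(-4)) = -(-136 + 2)/(12*(-3)) = -(-1)*(-134)/(12*3) = -1*67/18 = -67/18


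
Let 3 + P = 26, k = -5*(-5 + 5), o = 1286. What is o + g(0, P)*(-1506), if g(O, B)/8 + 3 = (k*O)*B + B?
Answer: -239674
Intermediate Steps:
k = 0 (k = -5*0 = 0)
P = 23 (P = -3 + 26 = 23)
g(O, B) = -24 + 8*B (g(O, B) = -24 + 8*((0*O)*B + B) = -24 + 8*(0*B + B) = -24 + 8*(0 + B) = -24 + 8*B)
o + g(0, P)*(-1506) = 1286 + (-24 + 8*23)*(-1506) = 1286 + (-24 + 184)*(-1506) = 1286 + 160*(-1506) = 1286 - 240960 = -239674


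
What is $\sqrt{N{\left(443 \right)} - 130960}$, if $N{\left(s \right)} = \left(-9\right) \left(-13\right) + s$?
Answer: $20 i \sqrt{326} \approx 361.11 i$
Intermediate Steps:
$N{\left(s \right)} = 117 + s$
$\sqrt{N{\left(443 \right)} - 130960} = \sqrt{\left(117 + 443\right) - 130960} = \sqrt{560 - 130960} = \sqrt{-130400} = 20 i \sqrt{326}$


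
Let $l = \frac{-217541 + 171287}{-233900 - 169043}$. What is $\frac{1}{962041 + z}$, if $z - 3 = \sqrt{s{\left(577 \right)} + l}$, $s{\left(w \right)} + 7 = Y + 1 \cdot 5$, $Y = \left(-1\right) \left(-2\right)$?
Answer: $\frac{193824447746}{186467647007329697} - \frac{\sqrt{18637725522}}{372935294014659394} \approx 1.0395 \cdot 10^{-6}$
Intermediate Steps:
$Y = 2$
$l = \frac{46254}{402943}$ ($l = - \frac{46254}{-402943} = \left(-46254\right) \left(- \frac{1}{402943}\right) = \frac{46254}{402943} \approx 0.11479$)
$s{\left(w \right)} = 0$ ($s{\left(w \right)} = -7 + \left(2 + 1 \cdot 5\right) = -7 + \left(2 + 5\right) = -7 + 7 = 0$)
$z = 3 + \frac{\sqrt{18637725522}}{402943}$ ($z = 3 + \sqrt{0 + \frac{46254}{402943}} = 3 + \sqrt{\frac{46254}{402943}} = 3 + \frac{\sqrt{18637725522}}{402943} \approx 3.3388$)
$\frac{1}{962041 + z} = \frac{1}{962041 + \left(3 + \frac{\sqrt{18637725522}}{402943}\right)} = \frac{1}{962044 + \frac{\sqrt{18637725522}}{402943}}$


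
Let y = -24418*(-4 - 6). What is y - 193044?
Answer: 51136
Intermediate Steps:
y = 244180 (y = -24418*(-10) = 244180)
y - 193044 = 244180 - 193044 = 51136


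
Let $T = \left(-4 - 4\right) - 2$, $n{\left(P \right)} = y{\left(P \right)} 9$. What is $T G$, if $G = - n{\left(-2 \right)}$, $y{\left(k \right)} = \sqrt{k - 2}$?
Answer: $180 i \approx 180.0 i$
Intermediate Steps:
$y{\left(k \right)} = \sqrt{-2 + k}$
$n{\left(P \right)} = 9 \sqrt{-2 + P}$ ($n{\left(P \right)} = \sqrt{-2 + P} 9 = 9 \sqrt{-2 + P}$)
$T = -10$ ($T = -8 - 2 = -10$)
$G = - 18 i$ ($G = - 9 \sqrt{-2 - 2} = - 9 \sqrt{-4} = - 9 \cdot 2 i = - 18 i \approx - 18.0 i$)
$T G = - 10 \left(- 18 i\right) = 180 i$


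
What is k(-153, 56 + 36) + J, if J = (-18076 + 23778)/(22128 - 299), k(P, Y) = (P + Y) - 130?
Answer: -4163637/21829 ≈ -190.74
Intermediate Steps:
k(P, Y) = -130 + P + Y
J = 5702/21829 ≈ 0.26121
k(-153, 56 + 36) + J = (-130 - 153 + (56 + 36)) + 5702/21829 = (-130 - 153 + 92) + 5702/21829 = -191 + 5702/21829 = -4163637/21829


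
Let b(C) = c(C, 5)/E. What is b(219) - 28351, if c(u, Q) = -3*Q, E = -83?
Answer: -2353118/83 ≈ -28351.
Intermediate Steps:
b(C) = 15/83 (b(C) = -3*5/(-83) = -15*(-1/83) = 15/83)
b(219) - 28351 = 15/83 - 28351 = -2353118/83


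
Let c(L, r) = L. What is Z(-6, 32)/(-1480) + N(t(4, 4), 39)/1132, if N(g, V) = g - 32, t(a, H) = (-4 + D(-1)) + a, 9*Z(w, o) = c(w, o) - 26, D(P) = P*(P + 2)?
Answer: -50417/1884780 ≈ -0.026750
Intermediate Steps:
D(P) = P*(2 + P)
Z(w, o) = -26/9 + w/9 (Z(w, o) = (w - 26)/9 = (-26 + w)/9 = -26/9 + w/9)
t(a, H) = -5 + a (t(a, H) = (-4 - (2 - 1)) + a = (-4 - 1*1) + a = (-4 - 1) + a = -5 + a)
N(g, V) = -32 + g
Z(-6, 32)/(-1480) + N(t(4, 4), 39)/1132 = (-26/9 + (⅑)*(-6))/(-1480) + (-32 + (-5 + 4))/1132 = (-26/9 - ⅔)*(-1/1480) + (-32 - 1)*(1/1132) = -32/9*(-1/1480) - 33*1/1132 = 4/1665 - 33/1132 = -50417/1884780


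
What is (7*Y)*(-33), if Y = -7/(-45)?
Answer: -539/15 ≈ -35.933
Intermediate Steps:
Y = 7/45 (Y = -7*(-1/45) = 7/45 ≈ 0.15556)
(7*Y)*(-33) = (7*(7/45))*(-33) = (49/45)*(-33) = -539/15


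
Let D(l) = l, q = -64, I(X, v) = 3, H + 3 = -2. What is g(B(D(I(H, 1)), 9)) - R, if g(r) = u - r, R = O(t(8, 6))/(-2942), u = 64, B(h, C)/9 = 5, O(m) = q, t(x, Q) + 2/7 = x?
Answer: 27917/1471 ≈ 18.978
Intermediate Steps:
H = -5 (H = -3 - 2 = -5)
t(x, Q) = -2/7 + x
O(m) = -64
B(h, C) = 45 (B(h, C) = 9*5 = 45)
R = 32/1471 (R = -64/(-2942) = -64*(-1/2942) = 32/1471 ≈ 0.021754)
g(r) = 64 - r
g(B(D(I(H, 1)), 9)) - R = (64 - 1*45) - 1*32/1471 = (64 - 45) - 32/1471 = 19 - 32/1471 = 27917/1471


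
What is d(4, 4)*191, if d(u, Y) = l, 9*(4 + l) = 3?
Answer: -2101/3 ≈ -700.33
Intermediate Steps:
l = -11/3 (l = -4 + (⅑)*3 = -4 + ⅓ = -11/3 ≈ -3.6667)
d(u, Y) = -11/3
d(4, 4)*191 = -11/3*191 = -2101/3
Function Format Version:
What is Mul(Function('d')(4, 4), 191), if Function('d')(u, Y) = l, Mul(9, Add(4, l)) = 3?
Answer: Rational(-2101, 3) ≈ -700.33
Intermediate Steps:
l = Rational(-11, 3) (l = Add(-4, Mul(Rational(1, 9), 3)) = Add(-4, Rational(1, 3)) = Rational(-11, 3) ≈ -3.6667)
Function('d')(u, Y) = Rational(-11, 3)
Mul(Function('d')(4, 4), 191) = Mul(Rational(-11, 3), 191) = Rational(-2101, 3)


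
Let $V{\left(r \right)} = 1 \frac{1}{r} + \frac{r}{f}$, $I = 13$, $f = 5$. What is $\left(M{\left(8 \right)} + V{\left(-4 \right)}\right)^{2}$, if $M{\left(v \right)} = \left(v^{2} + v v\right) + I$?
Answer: $\frac{7834401}{400} \approx 19586.0$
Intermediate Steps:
$V{\left(r \right)} = \frac{1}{r} + \frac{r}{5}$ ($V{\left(r \right)} = 1 \frac{1}{r} + \frac{r}{5} = \frac{1}{r} + r \frac{1}{5} = \frac{1}{r} + \frac{r}{5}$)
$M{\left(v \right)} = 13 + 2 v^{2}$ ($M{\left(v \right)} = \left(v^{2} + v v\right) + 13 = \left(v^{2} + v^{2}\right) + 13 = 2 v^{2} + 13 = 13 + 2 v^{2}$)
$\left(M{\left(8 \right)} + V{\left(-4 \right)}\right)^{2} = \left(\left(13 + 2 \cdot 8^{2}\right) + \left(\frac{1}{-4} + \frac{1}{5} \left(-4\right)\right)\right)^{2} = \left(\left(13 + 2 \cdot 64\right) - \frac{21}{20}\right)^{2} = \left(\left(13 + 128\right) - \frac{21}{20}\right)^{2} = \left(141 - \frac{21}{20}\right)^{2} = \left(\frac{2799}{20}\right)^{2} = \frac{7834401}{400}$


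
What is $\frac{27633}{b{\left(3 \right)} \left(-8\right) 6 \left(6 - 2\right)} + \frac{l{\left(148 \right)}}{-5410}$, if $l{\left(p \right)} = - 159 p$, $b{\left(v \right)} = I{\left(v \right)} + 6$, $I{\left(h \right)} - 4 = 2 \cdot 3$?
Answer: $- \frac{12867371}{2769920} \approx -4.6454$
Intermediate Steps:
$I{\left(h \right)} = 10$ ($I{\left(h \right)} = 4 + 2 \cdot 3 = 4 + 6 = 10$)
$b{\left(v \right)} = 16$ ($b{\left(v \right)} = 10 + 6 = 16$)
$\frac{27633}{b{\left(3 \right)} \left(-8\right) 6 \left(6 - 2\right)} + \frac{l{\left(148 \right)}}{-5410} = \frac{27633}{16 \left(-8\right) 6 \left(6 - 2\right)} + \frac{\left(-159\right) 148}{-5410} = \frac{27633}{\left(-128\right) 6 \cdot 4} - - \frac{11766}{2705} = \frac{27633}{\left(-128\right) 24} + \frac{11766}{2705} = \frac{27633}{-3072} + \frac{11766}{2705} = 27633 \left(- \frac{1}{3072}\right) + \frac{11766}{2705} = - \frac{9211}{1024} + \frac{11766}{2705} = - \frac{12867371}{2769920}$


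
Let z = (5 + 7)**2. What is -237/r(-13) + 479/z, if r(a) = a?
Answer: 40355/1872 ≈ 21.557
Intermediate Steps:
z = 144 (z = 12**2 = 144)
-237/r(-13) + 479/z = -237/(-13) + 479/144 = -237*(-1/13) + 479*(1/144) = 237/13 + 479/144 = 40355/1872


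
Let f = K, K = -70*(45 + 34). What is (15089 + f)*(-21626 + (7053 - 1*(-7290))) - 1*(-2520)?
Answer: -69615677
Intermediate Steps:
K = -5530 (K = -70*79 = -5530)
f = -5530
(15089 + f)*(-21626 + (7053 - 1*(-7290))) - 1*(-2520) = (15089 - 5530)*(-21626 + (7053 - 1*(-7290))) - 1*(-2520) = 9559*(-21626 + (7053 + 7290)) + 2520 = 9559*(-21626 + 14343) + 2520 = 9559*(-7283) + 2520 = -69618197 + 2520 = -69615677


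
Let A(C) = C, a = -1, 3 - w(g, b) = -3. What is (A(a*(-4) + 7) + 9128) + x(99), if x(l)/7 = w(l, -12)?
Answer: 9181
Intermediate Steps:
w(g, b) = 6 (w(g, b) = 3 - 1*(-3) = 3 + 3 = 6)
x(l) = 42 (x(l) = 7*6 = 42)
(A(a*(-4) + 7) + 9128) + x(99) = ((-1*(-4) + 7) + 9128) + 42 = ((4 + 7) + 9128) + 42 = (11 + 9128) + 42 = 9139 + 42 = 9181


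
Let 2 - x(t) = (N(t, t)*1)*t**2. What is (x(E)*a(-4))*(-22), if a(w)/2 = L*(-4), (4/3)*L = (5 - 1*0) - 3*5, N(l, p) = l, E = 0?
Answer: -2640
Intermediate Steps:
L = -15/2 (L = 3*((5 - 1*0) - 3*5)/4 = 3*((5 + 0) - 15)/4 = 3*(5 - 15)/4 = (3/4)*(-10) = -15/2 ≈ -7.5000)
a(w) = 60 (a(w) = 2*(-15/2*(-4)) = 2*30 = 60)
x(t) = 2 - t**3 (x(t) = 2 - t*1*t**2 = 2 - t*t**2 = 2 - t**3)
(x(E)*a(-4))*(-22) = ((2 - 1*0**3)*60)*(-22) = ((2 - 1*0)*60)*(-22) = ((2 + 0)*60)*(-22) = (2*60)*(-22) = 120*(-22) = -2640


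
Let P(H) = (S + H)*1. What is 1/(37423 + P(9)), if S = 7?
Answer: 1/37439 ≈ 2.6710e-5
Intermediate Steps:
P(H) = 7 + H (P(H) = (7 + H)*1 = 7 + H)
1/(37423 + P(9)) = 1/(37423 + (7 + 9)) = 1/(37423 + 16) = 1/37439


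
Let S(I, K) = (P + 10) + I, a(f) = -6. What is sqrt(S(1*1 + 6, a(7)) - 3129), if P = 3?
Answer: I*sqrt(3109) ≈ 55.758*I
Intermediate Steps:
S(I, K) = 13 + I (S(I, K) = (3 + 10) + I = 13 + I)
sqrt(S(1*1 + 6, a(7)) - 3129) = sqrt((13 + (1*1 + 6)) - 3129) = sqrt((13 + (1 + 6)) - 3129) = sqrt((13 + 7) - 3129) = sqrt(20 - 3129) = sqrt(-3109) = I*sqrt(3109)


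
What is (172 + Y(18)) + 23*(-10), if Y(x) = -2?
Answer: -60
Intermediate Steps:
(172 + Y(18)) + 23*(-10) = (172 - 2) + 23*(-10) = 170 - 230 = -60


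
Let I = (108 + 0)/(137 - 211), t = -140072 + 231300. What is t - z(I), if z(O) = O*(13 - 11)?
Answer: 3375544/37 ≈ 91231.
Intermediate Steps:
t = 91228
I = -54/37 (I = 108/(-74) = 108*(-1/74) = -54/37 ≈ -1.4595)
z(O) = 2*O (z(O) = O*2 = 2*O)
t - z(I) = 91228 - 2*(-54)/37 = 91228 - 1*(-108/37) = 91228 + 108/37 = 3375544/37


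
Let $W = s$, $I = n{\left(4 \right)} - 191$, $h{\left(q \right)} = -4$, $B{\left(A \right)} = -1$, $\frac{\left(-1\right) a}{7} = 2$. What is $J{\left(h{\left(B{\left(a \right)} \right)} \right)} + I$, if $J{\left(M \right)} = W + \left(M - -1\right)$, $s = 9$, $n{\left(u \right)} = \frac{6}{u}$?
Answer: $- \frac{367}{2} \approx -183.5$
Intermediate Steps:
$a = -14$ ($a = \left(-7\right) 2 = -14$)
$I = - \frac{379}{2}$ ($I = \frac{6}{4} - 191 = 6 \cdot \frac{1}{4} - 191 = \frac{3}{2} - 191 = - \frac{379}{2} \approx -189.5$)
$W = 9$
$J{\left(M \right)} = 10 + M$ ($J{\left(M \right)} = 9 + \left(M - -1\right) = 9 + \left(M + 1\right) = 9 + \left(1 + M\right) = 10 + M$)
$J{\left(h{\left(B{\left(a \right)} \right)} \right)} + I = \left(10 - 4\right) - \frac{379}{2} = 6 - \frac{379}{2} = - \frac{367}{2}$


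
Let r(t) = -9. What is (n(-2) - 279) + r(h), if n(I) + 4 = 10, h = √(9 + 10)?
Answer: -282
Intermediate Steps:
h = √19 ≈ 4.3589
n(I) = 6 (n(I) = -4 + 10 = 6)
(n(-2) - 279) + r(h) = (6 - 279) - 9 = -273 - 9 = -282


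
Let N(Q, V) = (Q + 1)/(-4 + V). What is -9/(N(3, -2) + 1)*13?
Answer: -351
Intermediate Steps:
N(Q, V) = (1 + Q)/(-4 + V)
-9/(N(3, -2) + 1)*13 = -9/((1 + 3)/(-4 - 2) + 1)*13 = -9/(4/(-6) + 1)*13 = -9/(-⅙*4 + 1)*13 = -9/(-⅔ + 1)*13 = -9/⅓*13 = -9*3*13 = -27*13 = -351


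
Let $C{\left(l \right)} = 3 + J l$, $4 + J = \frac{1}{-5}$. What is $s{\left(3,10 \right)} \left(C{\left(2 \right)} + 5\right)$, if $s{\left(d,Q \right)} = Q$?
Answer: $-4$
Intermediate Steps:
$J = - \frac{21}{5}$ ($J = -4 + \frac{1}{-5} = -4 - \frac{1}{5} = - \frac{21}{5} \approx -4.2$)
$C{\left(l \right)} = 3 - \frac{21 l}{5}$
$s{\left(3,10 \right)} \left(C{\left(2 \right)} + 5\right) = 10 \left(\left(3 - \frac{42}{5}\right) + 5\right) = 10 \left(- \frac{27}{5} + 5\right) = 10 \left(- \frac{2}{5}\right) = -4$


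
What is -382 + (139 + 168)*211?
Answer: 64395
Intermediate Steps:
-382 + (139 + 168)*211 = -382 + 307*211 = -382 + 64777 = 64395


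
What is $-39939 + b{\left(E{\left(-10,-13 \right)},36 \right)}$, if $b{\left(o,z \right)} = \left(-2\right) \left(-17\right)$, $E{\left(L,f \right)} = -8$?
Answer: $-39905$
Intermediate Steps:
$b{\left(o,z \right)} = 34$
$-39939 + b{\left(E{\left(-10,-13 \right)},36 \right)} = -39939 + 34 = -39905$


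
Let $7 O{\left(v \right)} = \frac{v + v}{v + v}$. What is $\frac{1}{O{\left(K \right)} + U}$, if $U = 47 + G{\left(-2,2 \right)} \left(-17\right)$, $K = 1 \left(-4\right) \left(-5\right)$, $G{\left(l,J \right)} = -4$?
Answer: $\frac{7}{806} \approx 0.0086849$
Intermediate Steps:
$K = 20$ ($K = \left(-4\right) \left(-5\right) = 20$)
$O{\left(v \right)} = \frac{1}{7}$ ($O{\left(v \right)} = \frac{\left(v + v\right) \frac{1}{v + v}}{7} = \frac{2 v \frac{1}{2 v}}{7} = \frac{1}{7} \cdot 1 = \frac{1}{7}$)
$U = 115$ ($U = 47 - -68 = 47 + 68 = 115$)
$\frac{1}{O{\left(K \right)} + U} = \frac{1}{\frac{1}{7} + 115} = \frac{1}{\frac{806}{7}} = \frac{7}{806}$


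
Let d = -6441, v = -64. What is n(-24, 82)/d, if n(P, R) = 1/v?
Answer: 1/412224 ≈ 2.4259e-6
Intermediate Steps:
n(P, R) = -1/64 (n(P, R) = 1/(-64) = -1/64)
n(-24, 82)/d = -1/64/(-6441) = -1/64*(-1/6441) = 1/412224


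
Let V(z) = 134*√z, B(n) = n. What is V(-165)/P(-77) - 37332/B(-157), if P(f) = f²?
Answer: 37332/157 + 134*I*√165/5929 ≈ 237.78 + 0.29031*I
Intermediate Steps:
V(-165)/P(-77) - 37332/B(-157) = (134*√(-165))/((-77)²) - 37332/(-157) = (134*(I*√165))/5929 - 37332*(-1/157) = (134*I*√165)*(1/5929) + 37332/157 = 134*I*√165/5929 + 37332/157 = 37332/157 + 134*I*√165/5929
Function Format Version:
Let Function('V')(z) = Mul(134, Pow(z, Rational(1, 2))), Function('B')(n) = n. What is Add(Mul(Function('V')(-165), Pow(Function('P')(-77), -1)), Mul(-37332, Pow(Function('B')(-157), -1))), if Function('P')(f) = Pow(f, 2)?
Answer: Add(Rational(37332, 157), Mul(Rational(134, 5929), I, Pow(165, Rational(1, 2)))) ≈ Add(237.78, Mul(0.29031, I))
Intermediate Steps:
Add(Mul(Function('V')(-165), Pow(Function('P')(-77), -1)), Mul(-37332, Pow(Function('B')(-157), -1))) = Add(Mul(Mul(134, Pow(-165, Rational(1, 2))), Pow(Pow(-77, 2), -1)), Mul(-37332, Pow(-157, -1))) = Add(Mul(Mul(134, Mul(I, Pow(165, Rational(1, 2)))), Pow(5929, -1)), Mul(-37332, Rational(-1, 157))) = Add(Mul(Mul(134, I, Pow(165, Rational(1, 2))), Rational(1, 5929)), Rational(37332, 157)) = Add(Mul(Rational(134, 5929), I, Pow(165, Rational(1, 2))), Rational(37332, 157)) = Add(Rational(37332, 157), Mul(Rational(134, 5929), I, Pow(165, Rational(1, 2))))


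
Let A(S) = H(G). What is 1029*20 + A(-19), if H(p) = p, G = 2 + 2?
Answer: 20584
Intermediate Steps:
G = 4
A(S) = 4
1029*20 + A(-19) = 1029*20 + 4 = 20580 + 4 = 20584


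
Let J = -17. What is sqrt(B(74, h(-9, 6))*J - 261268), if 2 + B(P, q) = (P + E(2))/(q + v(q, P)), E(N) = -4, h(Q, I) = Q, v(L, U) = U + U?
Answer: 2*I*sqrt(1261866881)/139 ≈ 511.12*I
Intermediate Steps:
v(L, U) = 2*U
B(P, q) = -2 + (-4 + P)/(q + 2*P) (B(P, q) = -2 + (P - 4)/(q + 2*P) = -2 + (-4 + P)/(q + 2*P))
sqrt(B(74, h(-9, 6))*J - 261268) = sqrt(((-4 - 3*74 - 2*(-9))/(-9 + 2*74))*(-17) - 261268) = sqrt(((-4 - 222 + 18)/(-9 + 148))*(-17) - 261268) = sqrt((-208/139)*(-17) - 261268) = sqrt(((1/139)*(-208))*(-17) - 261268) = sqrt(-208/139*(-17) - 261268) = sqrt(3536/139 - 261268) = sqrt(-36312716/139) = 2*I*sqrt(1261866881)/139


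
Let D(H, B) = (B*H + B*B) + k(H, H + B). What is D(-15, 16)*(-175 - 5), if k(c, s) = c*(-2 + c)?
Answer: -48780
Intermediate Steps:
D(H, B) = B**2 + B*H + H*(-2 + H) (D(H, B) = (B*H + B*B) + H*(-2 + H) = (B*H + B**2) + H*(-2 + H) = (B**2 + B*H) + H*(-2 + H) = B**2 + B*H + H*(-2 + H))
D(-15, 16)*(-175 - 5) = (16**2 + 16*(-15) - 15*(-2 - 15))*(-175 - 5) = (256 - 240 - 15*(-17))*(-180) = (256 - 240 + 255)*(-180) = 271*(-180) = -48780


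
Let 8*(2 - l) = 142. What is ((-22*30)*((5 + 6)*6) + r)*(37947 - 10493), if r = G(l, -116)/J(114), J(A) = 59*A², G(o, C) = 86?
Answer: -229242545551579/191691 ≈ -1.1959e+9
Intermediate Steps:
l = -63/4 (l = 2 - ⅛*142 = 2 - 71/4 = -63/4 ≈ -15.750)
r = 43/383382 (r = 86/((59*114²)) = 86/((59*12996)) = 86/766764 = 86*(1/766764) = 43/383382 ≈ 0.00011216)
((-22*30)*((5 + 6)*6) + r)*(37947 - 10493) = ((-22*30)*((5 + 6)*6) + 43/383382)*(37947 - 10493) = (-7260*6 + 43/383382)*27454 = (-660*66 + 43/383382)*27454 = (-43560 + 43/383382)*27454 = -16700119877/383382*27454 = -229242545551579/191691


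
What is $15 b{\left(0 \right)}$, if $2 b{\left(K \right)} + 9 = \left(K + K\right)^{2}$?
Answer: $- \frac{135}{2} \approx -67.5$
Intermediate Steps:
$b{\left(K \right)} = - \frac{9}{2} + 2 K^{2}$ ($b{\left(K \right)} = - \frac{9}{2} + \frac{\left(K + K\right)^{2}}{2} = - \frac{9}{2} + \frac{\left(2 K\right)^{2}}{2} = - \frac{9}{2} + \frac{4 K^{2}}{2} = - \frac{9}{2} + 2 K^{2}$)
$15 b{\left(0 \right)} = 15 \left(- \frac{9}{2} + 2 \cdot 0^{2}\right) = 15 \left(- \frac{9}{2} + 2 \cdot 0\right) = 15 \left(- \frac{9}{2} + 0\right) = 15 \left(- \frac{9}{2}\right) = - \frac{135}{2}$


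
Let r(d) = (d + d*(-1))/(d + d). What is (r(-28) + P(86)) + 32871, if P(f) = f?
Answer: 32957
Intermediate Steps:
r(d) = 0 (r(d) = (d - d)/((2*d)) = 0*(1/(2*d)) = 0)
(r(-28) + P(86)) + 32871 = (0 + 86) + 32871 = 86 + 32871 = 32957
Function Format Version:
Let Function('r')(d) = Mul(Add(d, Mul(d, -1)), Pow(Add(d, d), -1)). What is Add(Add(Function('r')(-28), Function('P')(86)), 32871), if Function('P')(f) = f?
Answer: 32957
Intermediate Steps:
Function('r')(d) = 0 (Function('r')(d) = Mul(Add(d, Mul(-1, d)), Pow(Mul(2, d), -1)) = Mul(0, Mul(Rational(1, 2), Pow(d, -1))) = 0)
Add(Add(Function('r')(-28), Function('P')(86)), 32871) = Add(Add(0, 86), 32871) = Add(86, 32871) = 32957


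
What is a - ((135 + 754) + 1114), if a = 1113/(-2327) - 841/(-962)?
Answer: -344844417/172198 ≈ -2002.6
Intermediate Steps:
a = 68177/172198 (a = 1113*(-1/2327) - 841*(-1/962) = -1113/2327 + 841/962 = 68177/172198 ≈ 0.39592)
a - ((135 + 754) + 1114) = 68177/172198 - ((135 + 754) + 1114) = 68177/172198 - (889 + 1114) = 68177/172198 - 1*2003 = 68177/172198 - 2003 = -344844417/172198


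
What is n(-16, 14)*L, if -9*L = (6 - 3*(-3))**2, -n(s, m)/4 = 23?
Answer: 2300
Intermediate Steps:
n(s, m) = -92 (n(s, m) = -4*23 = -92)
L = -25 (L = -(6 - 3*(-3))**2/9 = -(6 + 9)**2/9 = -1/9*15**2 = -1/9*225 = -25)
n(-16, 14)*L = -92*(-25) = 2300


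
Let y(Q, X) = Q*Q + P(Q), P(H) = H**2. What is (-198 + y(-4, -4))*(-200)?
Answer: 33200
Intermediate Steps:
y(Q, X) = 2*Q**2 (y(Q, X) = Q*Q + Q**2 = Q**2 + Q**2 = 2*Q**2)
(-198 + y(-4, -4))*(-200) = (-198 + 2*(-4)**2)*(-200) = (-198 + 2*16)*(-200) = (-198 + 32)*(-200) = -166*(-200) = 33200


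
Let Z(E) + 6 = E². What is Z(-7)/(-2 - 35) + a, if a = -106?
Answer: -3965/37 ≈ -107.16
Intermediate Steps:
Z(E) = -6 + E²
Z(-7)/(-2 - 35) + a = (-6 + (-7)²)/(-2 - 35) - 106 = (-6 + 49)/(-37) - 106 = -1/37*43 - 106 = -43/37 - 106 = -3965/37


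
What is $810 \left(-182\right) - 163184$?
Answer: $-310604$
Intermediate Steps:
$810 \left(-182\right) - 163184 = -147420 - 163184 = -310604$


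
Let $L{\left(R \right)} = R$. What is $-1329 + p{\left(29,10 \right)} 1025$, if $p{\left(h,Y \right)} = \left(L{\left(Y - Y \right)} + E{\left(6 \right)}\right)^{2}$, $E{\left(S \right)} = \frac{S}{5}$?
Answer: $147$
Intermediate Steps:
$E{\left(S \right)} = \frac{S}{5}$ ($E{\left(S \right)} = S \frac{1}{5} = \frac{S}{5}$)
$p{\left(h,Y \right)} = \frac{36}{25}$ ($p{\left(h,Y \right)} = \left(\left(Y - Y\right) + \frac{1}{5} \cdot 6\right)^{2} = \left(0 + \frac{6}{5}\right)^{2} = \left(\frac{6}{5}\right)^{2} = \frac{36}{25}$)
$-1329 + p{\left(29,10 \right)} 1025 = -1329 + \frac{36}{25} \cdot 1025 = -1329 + 1476 = 147$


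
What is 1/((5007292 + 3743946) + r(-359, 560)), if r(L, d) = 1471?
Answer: 1/8752709 ≈ 1.1425e-7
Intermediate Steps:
1/((5007292 + 3743946) + r(-359, 560)) = 1/((5007292 + 3743946) + 1471) = 1/(8751238 + 1471) = 1/8752709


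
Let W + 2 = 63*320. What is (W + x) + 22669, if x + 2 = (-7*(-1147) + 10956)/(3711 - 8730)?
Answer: 214919690/5019 ≈ 42821.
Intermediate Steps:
W = 20158 (W = -2 + 63*320 = -2 + 20160 = 20158)
x = -29023/5019 (x = -2 + (-7*(-1147) + 10956)/(3711 - 8730) = -2 + (8029 + 10956)/(-5019) = -2 + 18985*(-1/5019) = -2 - 18985/5019 = -29023/5019 ≈ -5.7826)
(W + x) + 22669 = (20158 - 29023/5019) + 22669 = 101143979/5019 + 22669 = 214919690/5019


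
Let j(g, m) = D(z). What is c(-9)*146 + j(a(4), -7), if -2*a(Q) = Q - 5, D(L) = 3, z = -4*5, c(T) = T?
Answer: -1311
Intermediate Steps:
z = -20
a(Q) = 5/2 - Q/2 (a(Q) = -(Q - 5)/2 = -(-5 + Q)/2 = 5/2 - Q/2)
j(g, m) = 3
c(-9)*146 + j(a(4), -7) = -9*146 + 3 = -1314 + 3 = -1311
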